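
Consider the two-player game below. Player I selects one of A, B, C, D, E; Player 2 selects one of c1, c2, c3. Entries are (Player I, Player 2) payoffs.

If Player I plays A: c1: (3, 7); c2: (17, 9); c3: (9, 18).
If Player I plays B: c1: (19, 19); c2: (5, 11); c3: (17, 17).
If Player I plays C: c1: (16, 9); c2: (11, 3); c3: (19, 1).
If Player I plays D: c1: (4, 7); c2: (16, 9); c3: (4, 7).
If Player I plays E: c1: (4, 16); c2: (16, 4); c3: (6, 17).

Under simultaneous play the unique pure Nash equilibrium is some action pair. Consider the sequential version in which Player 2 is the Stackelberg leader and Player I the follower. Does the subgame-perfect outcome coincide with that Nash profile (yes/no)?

Backward induction with Player 2 moving first.
- c1 → Player I plays B (best of 3, 19, 16, 4, 4); Player 2 gets 19.
- c2 → Player I plays A (best of 17, 5, 11, 16, 16); Player 2 gets 9.
- c3 → Player I plays C (best of 9, 17, 19, 4, 6); Player 2 gets 1.
Maximizing over 19, 9, 1, Player 2 chooses c1. Subgame-perfect outcome: (B, c1) with payoffs (19, 19).
For the simultaneous game, intersect best replies.
Player I's best replies: c1→B; c2→A; c3→C.
Player 2's best replies: A→c3; B→c1; C→c1; D→c2; E→c3.
The unique mutual best reply is (B, c1), giving (19, 19).
Sequential outcome (B, c1) coincides with the Nash profile (B, c1).

yes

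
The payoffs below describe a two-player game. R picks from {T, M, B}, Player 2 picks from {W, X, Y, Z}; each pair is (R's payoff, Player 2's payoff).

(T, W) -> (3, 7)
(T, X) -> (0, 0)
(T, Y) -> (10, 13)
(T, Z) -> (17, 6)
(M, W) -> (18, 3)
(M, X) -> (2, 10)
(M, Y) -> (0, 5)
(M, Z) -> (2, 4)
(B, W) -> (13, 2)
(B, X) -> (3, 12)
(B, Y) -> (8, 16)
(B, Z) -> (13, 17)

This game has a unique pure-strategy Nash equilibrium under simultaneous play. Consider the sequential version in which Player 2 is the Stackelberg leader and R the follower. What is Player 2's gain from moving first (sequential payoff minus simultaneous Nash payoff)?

R best-responds to each possible Player 2 move:
- W: BR = M, leader payoff 3.
- X: BR = B, leader payoff 12.
- Y: BR = T, leader payoff 13.
- Z: BR = T, leader payoff 6.
Among 3, 12, 13, 6, the best is 13 at Y. Subgame-perfect outcome: (T, Y) with payoffs (10, 13).
Now find the simultaneous Nash equilibrium.
R's best replies: W→M; X→B; Y→T; Z→T.
Player 2's best replies: T→Y; M→X; B→Z.
The unique mutual best reply is (T, Y), giving (10, 13).
Player 2's commitment gain: 13 − 13 = 0.

0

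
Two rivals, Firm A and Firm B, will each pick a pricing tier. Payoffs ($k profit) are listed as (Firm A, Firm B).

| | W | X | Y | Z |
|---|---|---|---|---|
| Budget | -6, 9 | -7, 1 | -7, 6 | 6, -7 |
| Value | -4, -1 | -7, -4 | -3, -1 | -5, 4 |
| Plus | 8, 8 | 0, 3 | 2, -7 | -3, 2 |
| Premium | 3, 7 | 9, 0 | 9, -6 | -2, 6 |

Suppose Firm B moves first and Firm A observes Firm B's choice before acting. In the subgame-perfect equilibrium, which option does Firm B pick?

W

Work backward from Firm A's decision.
- W → Firm A plays Plus (best of -6, -4, 8, 3); Firm B gets 8.
- X → Firm A plays Premium (best of -7, -7, 0, 9); Firm B gets 0.
- Y → Firm A plays Premium (best of -7, -3, 2, 9); Firm B gets -6.
- Z → Firm A plays Budget (best of 6, -5, -3, -2); Firm B gets -7.
Firm B's induced payoffs are 8, 0, -6, -7, so Firm B commits to W. Subgame-perfect outcome: (Plus, W) with payoffs (8, 8).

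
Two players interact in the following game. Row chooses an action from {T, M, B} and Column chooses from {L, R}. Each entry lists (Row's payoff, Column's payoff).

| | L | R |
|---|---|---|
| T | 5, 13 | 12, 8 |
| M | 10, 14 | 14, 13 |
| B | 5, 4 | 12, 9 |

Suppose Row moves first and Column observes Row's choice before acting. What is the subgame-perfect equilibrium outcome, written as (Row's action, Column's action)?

(B, R)

Backward induction with Row moving first.
- T → Column plays L (best of 13, 8); Row gets 5.
- M → Column plays L (best of 14, 13); Row gets 10.
- B → Column plays R (best of 4, 9); Row gets 12.
Row's induced payoffs are 5, 10, 12, so Row commits to B. Subgame-perfect outcome: (B, R) with payoffs (12, 9).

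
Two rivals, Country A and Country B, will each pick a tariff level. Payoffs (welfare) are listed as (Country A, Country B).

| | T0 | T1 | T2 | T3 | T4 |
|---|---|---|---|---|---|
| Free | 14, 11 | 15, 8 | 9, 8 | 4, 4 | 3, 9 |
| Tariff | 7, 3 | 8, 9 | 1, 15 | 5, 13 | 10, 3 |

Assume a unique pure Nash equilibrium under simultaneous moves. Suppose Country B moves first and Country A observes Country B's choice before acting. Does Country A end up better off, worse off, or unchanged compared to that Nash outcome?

worse off

Solve by backward induction (Country B leads).
- T0: BR = Free, leader payoff 11.
- T1: BR = Free, leader payoff 8.
- T2: BR = Free, leader payoff 8.
- T3: BR = Tariff, leader payoff 13.
- T4: BR = Tariff, leader payoff 3.
Country B's induced payoffs are 11, 8, 8, 13, 3, so Country B commits to T3. Subgame-perfect outcome: (Tariff, T3) with payoffs (5, 13).
For the simultaneous game, intersect best replies.
Country A's best replies: T0→Free; T1→Free; T2→Free; T3→Tariff; T4→Tariff.
Country B's best replies: Free→T0; Tariff→T2.
The unique mutual best reply is (Free, T0), giving (14, 11).
Country A earns 5 sequentially versus 14 at the Nash outcome: worse off.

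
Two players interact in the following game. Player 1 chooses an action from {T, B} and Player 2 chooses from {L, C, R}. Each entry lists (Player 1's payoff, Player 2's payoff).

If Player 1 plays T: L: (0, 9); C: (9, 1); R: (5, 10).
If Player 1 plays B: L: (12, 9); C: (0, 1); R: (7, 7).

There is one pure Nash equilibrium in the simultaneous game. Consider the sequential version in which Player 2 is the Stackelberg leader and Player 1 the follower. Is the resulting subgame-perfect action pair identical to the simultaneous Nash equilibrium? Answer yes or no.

Backward induction with Player 2 moving first.
- L → Player 1 plays B (best of 0, 12); Player 2 gets 9.
- C → Player 1 plays T (best of 9, 0); Player 2 gets 1.
- R → Player 1 plays B (best of 5, 7); Player 2 gets 7.
Player 2's induced payoffs are 9, 1, 7, so Player 2 commits to L. Subgame-perfect outcome: (B, L) with payoffs (12, 9).
Under simultaneous play:
Player 1's best replies: L→B; C→T; R→B.
Player 2's best replies: T→R; B→L.
Only (B, L) has each player best-responding; Nash payoffs (12, 9).
Sequential outcome (B, L) coincides with the Nash profile (B, L).

yes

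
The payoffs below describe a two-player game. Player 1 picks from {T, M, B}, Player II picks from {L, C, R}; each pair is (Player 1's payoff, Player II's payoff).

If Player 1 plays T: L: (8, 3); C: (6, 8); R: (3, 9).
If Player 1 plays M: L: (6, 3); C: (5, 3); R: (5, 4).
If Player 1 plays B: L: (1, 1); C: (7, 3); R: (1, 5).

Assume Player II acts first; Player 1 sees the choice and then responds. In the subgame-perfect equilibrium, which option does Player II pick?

Player 1 best-responds to each possible Player II move:
- L → Player 1 plays T (best of 8, 6, 1); Player II gets 3.
- C → Player 1 plays B (best of 6, 5, 7); Player II gets 3.
- R → Player 1 plays M (best of 3, 5, 1); Player II gets 4.
Player II's induced payoffs are 3, 3, 4, so Player II commits to R. Subgame-perfect outcome: (M, R) with payoffs (5, 4).

R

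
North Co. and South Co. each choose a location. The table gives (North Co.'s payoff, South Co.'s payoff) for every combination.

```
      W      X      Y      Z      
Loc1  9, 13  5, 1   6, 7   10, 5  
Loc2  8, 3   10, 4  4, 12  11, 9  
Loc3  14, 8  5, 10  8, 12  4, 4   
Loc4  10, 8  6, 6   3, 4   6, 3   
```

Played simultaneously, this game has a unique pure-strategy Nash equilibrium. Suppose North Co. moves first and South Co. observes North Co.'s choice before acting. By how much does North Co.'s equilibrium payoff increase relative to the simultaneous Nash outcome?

2

Solve by backward induction (North Co. leads).
- Loc1 → South Co. plays W (best of 13, 1, 7, 5); North Co. gets 9.
- Loc2 → South Co. plays Y (best of 3, 4, 12, 9); North Co. gets 4.
- Loc3 → South Co. plays Y (best of 8, 10, 12, 4); North Co. gets 8.
- Loc4 → South Co. plays W (best of 8, 6, 4, 3); North Co. gets 10.
Among 9, 4, 8, 10, the best is 10 at Loc4. Subgame-perfect outcome: (Loc4, W) with payoffs (10, 8).
Now find the simultaneous Nash equilibrium.
North Co.'s best replies: W→Loc3; X→Loc2; Y→Loc3; Z→Loc2.
South Co.'s best replies: Loc1→W; Loc2→Y; Loc3→Y; Loc4→W.
The unique mutual best reply is (Loc3, Y), giving (8, 12).
North Co.'s commitment gain: 10 − 8 = 2.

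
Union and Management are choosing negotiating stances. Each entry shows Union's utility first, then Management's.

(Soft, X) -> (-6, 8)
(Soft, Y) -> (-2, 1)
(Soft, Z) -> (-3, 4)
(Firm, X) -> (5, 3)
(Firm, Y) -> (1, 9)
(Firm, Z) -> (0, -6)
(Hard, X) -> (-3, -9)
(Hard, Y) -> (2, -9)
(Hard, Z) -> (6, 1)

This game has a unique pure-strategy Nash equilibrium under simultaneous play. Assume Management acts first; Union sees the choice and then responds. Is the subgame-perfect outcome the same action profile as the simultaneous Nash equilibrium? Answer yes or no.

no

Work backward from Union's decision.
- X: BR = Firm, leader payoff 3.
- Y: BR = Hard, leader payoff -9.
- Z: BR = Hard, leader payoff 1.
Maximizing over 3, -9, 1, Management chooses X. Subgame-perfect outcome: (Firm, X) with payoffs (5, 3).
For the simultaneous game, intersect best replies.
Union's best replies: X→Firm; Y→Hard; Z→Hard.
Management's best replies: Soft→X; Firm→Y; Hard→Z.
The unique mutual best reply is (Hard, Z), giving (6, 1).
Sequential outcome (Firm, X) differs from the Nash profile (Hard, Z).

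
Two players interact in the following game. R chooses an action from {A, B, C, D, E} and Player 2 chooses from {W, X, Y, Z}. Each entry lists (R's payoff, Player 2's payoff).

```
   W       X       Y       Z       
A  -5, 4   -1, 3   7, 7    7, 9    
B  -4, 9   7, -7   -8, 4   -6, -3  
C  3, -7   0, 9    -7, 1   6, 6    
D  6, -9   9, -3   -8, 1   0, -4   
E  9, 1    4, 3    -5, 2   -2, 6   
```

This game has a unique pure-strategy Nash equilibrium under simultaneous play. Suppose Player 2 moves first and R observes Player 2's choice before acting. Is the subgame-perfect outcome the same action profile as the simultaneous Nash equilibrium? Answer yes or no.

yes

Solve by backward induction (Player 2 leads).
- W → R plays E (best of -5, -4, 3, 6, 9); Player 2 gets 1.
- X → R plays D (best of -1, 7, 0, 9, 4); Player 2 gets -3.
- Y → R plays A (best of 7, -8, -7, -8, -5); Player 2 gets 7.
- Z → R plays A (best of 7, -6, 6, 0, -2); Player 2 gets 9.
Player 2's induced payoffs are 1, -3, 7, 9, so Player 2 commits to Z. Subgame-perfect outcome: (A, Z) with payoffs (7, 9).
Now find the simultaneous Nash equilibrium.
R's best replies: W→E; X→D; Y→A; Z→A.
Player 2's best replies: A→Z; B→W; C→X; D→Y; E→Z.
The unique mutual best reply is (A, Z), giving (7, 9).
Sequential outcome (A, Z) coincides with the Nash profile (A, Z).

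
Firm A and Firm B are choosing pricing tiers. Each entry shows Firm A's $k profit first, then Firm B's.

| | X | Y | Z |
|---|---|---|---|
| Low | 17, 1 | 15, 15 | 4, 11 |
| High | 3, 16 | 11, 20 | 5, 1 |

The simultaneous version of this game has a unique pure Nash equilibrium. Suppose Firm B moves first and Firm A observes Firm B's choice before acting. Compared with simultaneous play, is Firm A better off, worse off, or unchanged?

unchanged

Backward induction with Firm B moving first.
- X: BR = Low, leader payoff 1.
- Y: BR = Low, leader payoff 15.
- Z: BR = High, leader payoff 1.
Among 1, 15, 1, the best is 15 at Y. Subgame-perfect outcome: (Low, Y) with payoffs (15, 15).
Under simultaneous play:
Firm A's best replies: X→Low; Y→Low; Z→High.
Firm B's best replies: Low→Y; High→Y.
Only (Low, Y) has each player best-responding; Nash payoffs (15, 15).
Firm A earns 15 sequentially versus 15 at the Nash outcome: unchanged.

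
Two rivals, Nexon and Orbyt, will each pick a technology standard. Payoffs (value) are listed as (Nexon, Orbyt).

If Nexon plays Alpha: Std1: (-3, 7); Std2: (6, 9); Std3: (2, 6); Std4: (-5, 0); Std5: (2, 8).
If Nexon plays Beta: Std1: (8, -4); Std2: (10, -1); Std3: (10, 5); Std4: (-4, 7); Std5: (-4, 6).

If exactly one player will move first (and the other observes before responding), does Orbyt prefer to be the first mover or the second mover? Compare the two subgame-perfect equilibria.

If Nexon leads: Orbyt's best replies are Alpha→Std2, Beta→Std4; Nexon's induced payoffs 6, -4; outcome (Alpha, Std2), payoffs (6, 9).
If Orbyt leads: Nexon's best replies are Std1→Beta, Std2→Beta, Std3→Beta, Std4→Beta, Std5→Alpha; Orbyt's induced payoffs -4, -1, 5, 7, 8; outcome (Alpha, Std5), payoffs (2, 8).
Orbyt gets 8 moving first and 9 moving second, so Orbyt prefers to move second.

second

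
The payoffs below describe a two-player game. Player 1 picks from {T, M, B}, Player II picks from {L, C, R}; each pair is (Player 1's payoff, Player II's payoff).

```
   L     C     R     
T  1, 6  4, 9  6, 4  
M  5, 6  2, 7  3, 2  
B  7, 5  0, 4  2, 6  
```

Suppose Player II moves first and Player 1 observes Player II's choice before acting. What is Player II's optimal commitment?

Work backward from Player 1's decision.
- L → Player 1 plays B (best of 1, 5, 7); Player II gets 5.
- C → Player 1 plays T (best of 4, 2, 0); Player II gets 9.
- R → Player 1 plays T (best of 6, 3, 2); Player II gets 4.
Maximizing over 5, 9, 4, Player II chooses C. Subgame-perfect outcome: (T, C) with payoffs (4, 9).

C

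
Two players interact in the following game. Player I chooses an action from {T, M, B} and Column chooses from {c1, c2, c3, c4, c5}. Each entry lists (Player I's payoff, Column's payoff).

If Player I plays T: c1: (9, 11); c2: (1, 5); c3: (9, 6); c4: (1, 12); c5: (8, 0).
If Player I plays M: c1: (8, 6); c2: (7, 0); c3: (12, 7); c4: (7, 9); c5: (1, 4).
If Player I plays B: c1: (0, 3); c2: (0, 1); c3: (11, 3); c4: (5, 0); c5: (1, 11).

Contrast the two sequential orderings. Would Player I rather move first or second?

second

If Player I leads: Column's best replies are T→c4, M→c4, B→c5; Player I's induced payoffs 1, 7, 1; outcome (M, c4), payoffs (7, 9).
If Column leads: Player I's best replies are c1→T, c2→M, c3→M, c4→M, c5→T; Column's induced payoffs 11, 0, 7, 9, 0; outcome (T, c1), payoffs (9, 11).
Player I gets 7 moving first and 9 moving second, so Player I prefers to move second.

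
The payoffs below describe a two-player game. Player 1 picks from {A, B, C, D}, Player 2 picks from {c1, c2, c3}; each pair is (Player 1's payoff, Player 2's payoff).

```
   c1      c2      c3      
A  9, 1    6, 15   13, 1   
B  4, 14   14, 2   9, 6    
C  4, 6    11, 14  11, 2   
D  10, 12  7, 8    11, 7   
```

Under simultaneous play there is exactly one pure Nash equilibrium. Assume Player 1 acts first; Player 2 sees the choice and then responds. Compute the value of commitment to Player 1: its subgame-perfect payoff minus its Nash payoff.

Player 2 best-responds to each possible Player 1 move:
- A → Player 2 plays c2 (best of 1, 15, 1); Player 1 gets 6.
- B → Player 2 plays c1 (best of 14, 2, 6); Player 1 gets 4.
- C → Player 2 plays c2 (best of 6, 14, 2); Player 1 gets 11.
- D → Player 2 plays c1 (best of 12, 8, 7); Player 1 gets 10.
Among 6, 4, 11, 10, the best is 11 at C. Subgame-perfect outcome: (C, c2) with payoffs (11, 14).
Under simultaneous play:
Player 1's best replies: c1→D; c2→B; c3→A.
Player 2's best replies: A→c2; B→c1; C→c2; D→c1.
The unique mutual best reply is (D, c1), giving (10, 12).
Player 1's commitment gain: 11 − 10 = 1.

1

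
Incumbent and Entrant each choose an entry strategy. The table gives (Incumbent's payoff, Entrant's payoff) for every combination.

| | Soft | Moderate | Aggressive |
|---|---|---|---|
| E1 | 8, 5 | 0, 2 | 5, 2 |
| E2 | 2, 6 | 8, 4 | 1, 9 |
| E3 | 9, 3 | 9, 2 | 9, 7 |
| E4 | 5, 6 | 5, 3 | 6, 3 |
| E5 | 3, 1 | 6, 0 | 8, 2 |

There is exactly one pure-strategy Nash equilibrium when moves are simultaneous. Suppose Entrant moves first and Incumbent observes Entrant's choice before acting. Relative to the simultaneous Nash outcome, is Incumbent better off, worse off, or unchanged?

Backward induction with Entrant moving first.
- Soft: BR = E3, leader payoff 3.
- Moderate: BR = E3, leader payoff 2.
- Aggressive: BR = E3, leader payoff 7.
Entrant's induced payoffs are 3, 2, 7, so Entrant commits to Aggressive. Subgame-perfect outcome: (E3, Aggressive) with payoffs (9, 7).
Under simultaneous play:
Incumbent's best replies: Soft→E3; Moderate→E3; Aggressive→E3.
Entrant's best replies: E1→Soft; E2→Aggressive; E3→Aggressive; E4→Soft; E5→Aggressive.
Only (E3, Aggressive) has each player best-responding; Nash payoffs (9, 7).
Incumbent earns 9 sequentially versus 9 at the Nash outcome: unchanged.

unchanged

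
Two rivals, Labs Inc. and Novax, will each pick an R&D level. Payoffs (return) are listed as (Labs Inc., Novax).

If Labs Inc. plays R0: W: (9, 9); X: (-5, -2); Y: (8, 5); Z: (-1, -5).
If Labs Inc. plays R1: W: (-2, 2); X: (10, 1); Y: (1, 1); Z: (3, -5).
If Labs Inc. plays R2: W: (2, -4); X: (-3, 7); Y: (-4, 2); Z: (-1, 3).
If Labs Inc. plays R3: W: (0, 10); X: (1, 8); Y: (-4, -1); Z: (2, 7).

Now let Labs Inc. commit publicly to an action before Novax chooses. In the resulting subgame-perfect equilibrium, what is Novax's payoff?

9

Work backward from Novax's decision.
- R0: Novax compares 9, -2, 5, -5 and picks W; Labs Inc. would get 9.
- R1: Novax compares 2, 1, 1, -5 and picks W; Labs Inc. would get -2.
- R2: Novax compares -4, 7, 2, 3 and picks X; Labs Inc. would get -3.
- R3: Novax compares 10, 8, -1, 7 and picks W; Labs Inc. would get 0.
Labs Inc.'s induced payoffs are 9, -2, -3, 0, so Labs Inc. commits to R0. Subgame-perfect outcome: (R0, W) with payoffs (9, 9).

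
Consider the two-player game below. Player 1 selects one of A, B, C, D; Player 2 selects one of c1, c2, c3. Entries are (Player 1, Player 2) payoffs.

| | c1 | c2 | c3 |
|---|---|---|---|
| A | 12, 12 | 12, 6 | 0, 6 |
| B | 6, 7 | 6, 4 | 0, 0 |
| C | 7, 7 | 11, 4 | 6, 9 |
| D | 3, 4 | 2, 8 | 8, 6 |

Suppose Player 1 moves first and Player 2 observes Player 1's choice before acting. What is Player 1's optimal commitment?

A

Player 2 best-responds to each possible Player 1 move:
- A: BR = c1, leader payoff 12.
- B: BR = c1, leader payoff 6.
- C: BR = c3, leader payoff 6.
- D: BR = c2, leader payoff 2.
Among 12, 6, 6, 2, the best is 12 at A. Subgame-perfect outcome: (A, c1) with payoffs (12, 12).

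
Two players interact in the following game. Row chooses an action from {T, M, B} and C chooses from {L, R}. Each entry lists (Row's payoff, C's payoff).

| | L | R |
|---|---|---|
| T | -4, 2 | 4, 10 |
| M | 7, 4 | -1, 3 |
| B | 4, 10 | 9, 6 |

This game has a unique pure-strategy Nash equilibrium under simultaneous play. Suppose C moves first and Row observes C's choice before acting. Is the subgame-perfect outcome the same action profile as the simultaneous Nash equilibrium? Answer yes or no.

no

Row best-responds to each possible C move:
- L: BR = M, leader payoff 4.
- R: BR = B, leader payoff 6.
Maximizing over 4, 6, C chooses R. Subgame-perfect outcome: (B, R) with payoffs (9, 6).
Now find the simultaneous Nash equilibrium.
Row's best replies: L→M; R→B.
C's best replies: T→R; M→L; B→L.
The unique mutual best reply is (M, L), giving (7, 4).
Sequential outcome (B, R) differs from the Nash profile (M, L).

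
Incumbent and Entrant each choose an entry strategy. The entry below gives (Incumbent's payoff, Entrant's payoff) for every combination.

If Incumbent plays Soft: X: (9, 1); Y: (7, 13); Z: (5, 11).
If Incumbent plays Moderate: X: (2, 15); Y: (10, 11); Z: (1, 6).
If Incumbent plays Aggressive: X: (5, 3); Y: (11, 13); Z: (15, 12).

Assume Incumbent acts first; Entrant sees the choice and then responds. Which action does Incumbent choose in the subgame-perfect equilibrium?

Solve by backward induction (Incumbent leads).
- Soft: Entrant compares 1, 13, 11 and picks Y; Incumbent would get 7.
- Moderate: Entrant compares 15, 11, 6 and picks X; Incumbent would get 2.
- Aggressive: Entrant compares 3, 13, 12 and picks Y; Incumbent would get 11.
Incumbent's induced payoffs are 7, 2, 11, so Incumbent commits to Aggressive. Subgame-perfect outcome: (Aggressive, Y) with payoffs (11, 13).

Aggressive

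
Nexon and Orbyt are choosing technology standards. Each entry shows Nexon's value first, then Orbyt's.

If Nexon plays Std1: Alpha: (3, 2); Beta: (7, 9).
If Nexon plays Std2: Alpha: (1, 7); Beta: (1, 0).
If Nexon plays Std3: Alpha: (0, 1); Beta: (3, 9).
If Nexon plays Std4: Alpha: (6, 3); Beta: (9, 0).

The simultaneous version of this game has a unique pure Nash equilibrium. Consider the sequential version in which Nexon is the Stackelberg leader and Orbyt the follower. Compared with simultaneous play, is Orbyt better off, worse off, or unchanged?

Work backward from Orbyt's decision.
- Std1: Orbyt compares 2, 9 and picks Beta; Nexon would get 7.
- Std2: Orbyt compares 7, 0 and picks Alpha; Nexon would get 1.
- Std3: Orbyt compares 1, 9 and picks Beta; Nexon would get 3.
- Std4: Orbyt compares 3, 0 and picks Alpha; Nexon would get 6.
Maximizing over 7, 1, 3, 6, Nexon chooses Std1. Subgame-perfect outcome: (Std1, Beta) with payoffs (7, 9).
For the simultaneous game, intersect best replies.
Nexon's best replies: Alpha→Std4; Beta→Std4.
Orbyt's best replies: Std1→Beta; Std2→Alpha; Std3→Beta; Std4→Alpha.
The unique mutual best reply is (Std4, Alpha), giving (6, 3).
Orbyt earns 9 sequentially versus 3 at the Nash outcome: better off.

better off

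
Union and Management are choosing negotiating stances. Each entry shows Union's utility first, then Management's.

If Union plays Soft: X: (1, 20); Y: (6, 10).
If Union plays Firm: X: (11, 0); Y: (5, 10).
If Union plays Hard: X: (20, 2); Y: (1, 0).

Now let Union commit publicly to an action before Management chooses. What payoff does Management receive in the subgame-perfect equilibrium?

Backward induction with Union moving first.
- Soft: BR = X, leader payoff 1.
- Firm: BR = Y, leader payoff 5.
- Hard: BR = X, leader payoff 20.
Union's induced payoffs are 1, 5, 20, so Union commits to Hard. Subgame-perfect outcome: (Hard, X) with payoffs (20, 2).

2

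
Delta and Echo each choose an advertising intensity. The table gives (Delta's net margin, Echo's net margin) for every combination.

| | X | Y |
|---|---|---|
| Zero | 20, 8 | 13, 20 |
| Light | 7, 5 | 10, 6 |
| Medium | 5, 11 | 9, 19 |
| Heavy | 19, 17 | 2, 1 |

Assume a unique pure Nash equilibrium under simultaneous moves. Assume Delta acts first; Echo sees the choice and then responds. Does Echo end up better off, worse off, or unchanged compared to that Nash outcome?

Work backward from Echo's decision.
- Zero: BR = Y, leader payoff 13.
- Light: BR = Y, leader payoff 10.
- Medium: BR = Y, leader payoff 9.
- Heavy: BR = X, leader payoff 19.
Delta's induced payoffs are 13, 10, 9, 19, so Delta commits to Heavy. Subgame-perfect outcome: (Heavy, X) with payoffs (19, 17).
For the simultaneous game, intersect best replies.
Delta's best replies: X→Zero; Y→Zero.
Echo's best replies: Zero→Y; Light→Y; Medium→Y; Heavy→X.
Only (Zero, Y) has each player best-responding; Nash payoffs (13, 20).
Echo earns 17 sequentially versus 20 at the Nash outcome: worse off.

worse off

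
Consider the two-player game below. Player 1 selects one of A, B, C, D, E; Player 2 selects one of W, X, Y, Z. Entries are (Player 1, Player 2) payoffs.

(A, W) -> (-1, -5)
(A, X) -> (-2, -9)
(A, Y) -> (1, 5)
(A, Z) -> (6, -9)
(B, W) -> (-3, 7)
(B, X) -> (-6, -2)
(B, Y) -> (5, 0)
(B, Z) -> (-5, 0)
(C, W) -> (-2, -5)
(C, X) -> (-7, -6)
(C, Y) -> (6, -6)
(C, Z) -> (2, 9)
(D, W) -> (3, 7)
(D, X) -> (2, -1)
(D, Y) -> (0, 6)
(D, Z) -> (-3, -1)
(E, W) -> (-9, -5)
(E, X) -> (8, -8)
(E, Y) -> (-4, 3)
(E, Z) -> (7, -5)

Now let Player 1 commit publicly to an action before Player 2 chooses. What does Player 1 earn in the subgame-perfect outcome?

3

Player 2 best-responds to each possible Player 1 move:
- A: BR = Y, leader payoff 1.
- B: BR = W, leader payoff -3.
- C: BR = Z, leader payoff 2.
- D: BR = W, leader payoff 3.
- E: BR = Y, leader payoff -4.
Among 1, -3, 2, 3, -4, the best is 3 at D. Subgame-perfect outcome: (D, W) with payoffs (3, 7).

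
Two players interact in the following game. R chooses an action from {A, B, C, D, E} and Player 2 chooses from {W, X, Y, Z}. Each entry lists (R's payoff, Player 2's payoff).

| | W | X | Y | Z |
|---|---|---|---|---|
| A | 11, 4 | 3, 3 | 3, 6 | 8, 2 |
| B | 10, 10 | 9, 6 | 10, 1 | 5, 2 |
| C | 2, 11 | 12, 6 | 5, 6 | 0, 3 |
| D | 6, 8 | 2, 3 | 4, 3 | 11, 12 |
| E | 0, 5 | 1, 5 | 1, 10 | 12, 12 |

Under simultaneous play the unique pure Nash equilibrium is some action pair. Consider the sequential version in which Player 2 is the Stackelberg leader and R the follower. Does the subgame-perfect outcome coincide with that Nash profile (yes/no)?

yes

Work backward from R's decision.
- W: BR = A, leader payoff 4.
- X: BR = C, leader payoff 6.
- Y: BR = B, leader payoff 1.
- Z: BR = E, leader payoff 12.
Among 4, 6, 1, 12, the best is 12 at Z. Subgame-perfect outcome: (E, Z) with payoffs (12, 12).
Now find the simultaneous Nash equilibrium.
R's best replies: W→A; X→C; Y→B; Z→E.
Player 2's best replies: A→Y; B→W; C→W; D→Z; E→Z.
Only (E, Z) has each player best-responding; Nash payoffs (12, 12).
Sequential outcome (E, Z) coincides with the Nash profile (E, Z).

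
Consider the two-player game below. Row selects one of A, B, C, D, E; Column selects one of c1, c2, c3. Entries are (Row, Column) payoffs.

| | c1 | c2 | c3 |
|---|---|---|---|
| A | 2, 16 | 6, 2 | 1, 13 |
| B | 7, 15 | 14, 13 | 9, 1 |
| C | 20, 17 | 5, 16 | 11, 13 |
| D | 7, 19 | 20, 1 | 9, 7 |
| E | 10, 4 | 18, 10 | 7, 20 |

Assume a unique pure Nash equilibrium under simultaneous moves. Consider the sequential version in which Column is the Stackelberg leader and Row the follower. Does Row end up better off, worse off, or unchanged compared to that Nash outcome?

Solve by backward induction (Column leads).
- c1: Row compares 2, 7, 20, 7, 10 and picks C; Column would get 17.
- c2: Row compares 6, 14, 5, 20, 18 and picks D; Column would get 1.
- c3: Row compares 1, 9, 11, 9, 7 and picks C; Column would get 13.
Maximizing over 17, 1, 13, Column chooses c1. Subgame-perfect outcome: (C, c1) with payoffs (20, 17).
Now find the simultaneous Nash equilibrium.
Row's best replies: c1→C; c2→D; c3→C.
Column's best replies: A→c1; B→c1; C→c1; D→c1; E→c3.
Only (C, c1) has each player best-responding; Nash payoffs (20, 17).
Row earns 20 sequentially versus 20 at the Nash outcome: unchanged.

unchanged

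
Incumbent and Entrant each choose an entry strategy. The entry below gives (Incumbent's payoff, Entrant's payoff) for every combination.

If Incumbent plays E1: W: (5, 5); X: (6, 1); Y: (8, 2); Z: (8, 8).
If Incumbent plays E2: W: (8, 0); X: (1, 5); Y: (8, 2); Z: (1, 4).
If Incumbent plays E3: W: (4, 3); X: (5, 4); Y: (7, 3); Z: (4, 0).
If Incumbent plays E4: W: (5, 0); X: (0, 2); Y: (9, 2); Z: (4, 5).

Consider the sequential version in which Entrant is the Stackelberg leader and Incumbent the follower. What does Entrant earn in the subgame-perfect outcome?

Work backward from Incumbent's decision.
- W: Incumbent compares 5, 8, 4, 5 and picks E2; Entrant would get 0.
- X: Incumbent compares 6, 1, 5, 0 and picks E1; Entrant would get 1.
- Y: Incumbent compares 8, 8, 7, 9 and picks E4; Entrant would get 2.
- Z: Incumbent compares 8, 1, 4, 4 and picks E1; Entrant would get 8.
Maximizing over 0, 1, 2, 8, Entrant chooses Z. Subgame-perfect outcome: (E1, Z) with payoffs (8, 8).

8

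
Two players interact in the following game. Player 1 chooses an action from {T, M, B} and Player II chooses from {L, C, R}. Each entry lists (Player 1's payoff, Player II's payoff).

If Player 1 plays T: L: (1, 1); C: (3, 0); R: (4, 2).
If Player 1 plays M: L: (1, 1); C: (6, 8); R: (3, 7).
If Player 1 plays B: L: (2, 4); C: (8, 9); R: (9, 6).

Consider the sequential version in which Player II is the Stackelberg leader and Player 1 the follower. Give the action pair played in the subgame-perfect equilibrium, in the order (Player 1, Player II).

Solve by backward induction (Player II leads).
- L: BR = B, leader payoff 4.
- C: BR = B, leader payoff 9.
- R: BR = B, leader payoff 6.
Among 4, 9, 6, the best is 9 at C. Subgame-perfect outcome: (B, C) with payoffs (8, 9).

(B, C)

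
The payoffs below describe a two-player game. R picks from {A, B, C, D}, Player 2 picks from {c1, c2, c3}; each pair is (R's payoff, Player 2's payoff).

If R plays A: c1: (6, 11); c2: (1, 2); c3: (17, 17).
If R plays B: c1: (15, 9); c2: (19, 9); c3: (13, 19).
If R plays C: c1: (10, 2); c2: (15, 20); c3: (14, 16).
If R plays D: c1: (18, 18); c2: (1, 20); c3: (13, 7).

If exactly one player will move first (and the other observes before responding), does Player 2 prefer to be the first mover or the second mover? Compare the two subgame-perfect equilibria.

If R leads: Player 2's best replies are A→c3, B→c3, C→c2, D→c2; R's induced payoffs 17, 13, 15, 1; outcome (A, c3), payoffs (17, 17).
If Player 2 leads: R's best replies are c1→D, c2→B, c3→A; Player 2's induced payoffs 18, 9, 17; outcome (D, c1), payoffs (18, 18).
Player 2 gets 18 moving first and 17 moving second, so Player 2 prefers to move first.

first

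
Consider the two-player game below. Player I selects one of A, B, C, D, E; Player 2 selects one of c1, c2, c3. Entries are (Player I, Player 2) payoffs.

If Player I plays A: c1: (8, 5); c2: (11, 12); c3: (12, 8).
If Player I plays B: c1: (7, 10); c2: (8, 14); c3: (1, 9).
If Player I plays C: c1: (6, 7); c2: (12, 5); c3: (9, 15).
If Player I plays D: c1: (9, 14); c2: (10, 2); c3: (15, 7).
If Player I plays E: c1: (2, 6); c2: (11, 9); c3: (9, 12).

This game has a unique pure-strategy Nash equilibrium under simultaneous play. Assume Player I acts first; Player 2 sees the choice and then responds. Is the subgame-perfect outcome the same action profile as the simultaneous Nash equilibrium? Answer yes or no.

no

Work backward from Player 2's decision.
- A: Player 2 compares 5, 12, 8 and picks c2; Player I would get 11.
- B: Player 2 compares 10, 14, 9 and picks c2; Player I would get 8.
- C: Player 2 compares 7, 5, 15 and picks c3; Player I would get 9.
- D: Player 2 compares 14, 2, 7 and picks c1; Player I would get 9.
- E: Player 2 compares 6, 9, 12 and picks c3; Player I would get 9.
Maximizing over 11, 8, 9, 9, 9, Player I chooses A. Subgame-perfect outcome: (A, c2) with payoffs (11, 12).
For the simultaneous game, intersect best replies.
Player I's best replies: c1→D; c2→C; c3→D.
Player 2's best replies: A→c2; B→c2; C→c3; D→c1; E→c3.
The unique mutual best reply is (D, c1), giving (9, 14).
Sequential outcome (A, c2) differs from the Nash profile (D, c1).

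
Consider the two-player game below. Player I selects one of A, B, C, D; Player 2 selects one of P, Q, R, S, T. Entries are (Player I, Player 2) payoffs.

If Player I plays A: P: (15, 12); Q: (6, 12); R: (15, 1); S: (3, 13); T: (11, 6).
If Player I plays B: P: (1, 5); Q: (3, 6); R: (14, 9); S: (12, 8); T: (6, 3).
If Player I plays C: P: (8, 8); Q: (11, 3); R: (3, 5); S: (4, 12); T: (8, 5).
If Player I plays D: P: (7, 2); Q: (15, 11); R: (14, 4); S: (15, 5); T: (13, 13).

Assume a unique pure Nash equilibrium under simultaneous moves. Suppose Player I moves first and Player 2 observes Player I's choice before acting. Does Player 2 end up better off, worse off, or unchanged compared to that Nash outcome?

worse off

Work backward from Player 2's decision.
- A → Player 2 plays S (best of 12, 12, 1, 13, 6); Player I gets 3.
- B → Player 2 plays R (best of 5, 6, 9, 8, 3); Player I gets 14.
- C → Player 2 plays S (best of 8, 3, 5, 12, 5); Player I gets 4.
- D → Player 2 plays T (best of 2, 11, 4, 5, 13); Player I gets 13.
Maximizing over 3, 14, 4, 13, Player I chooses B. Subgame-perfect outcome: (B, R) with payoffs (14, 9).
Now find the simultaneous Nash equilibrium.
Player I's best replies: P→A; Q→D; R→A; S→D; T→D.
Player 2's best replies: A→S; B→R; C→S; D→T.
The unique mutual best reply is (D, T), giving (13, 13).
Player 2 earns 9 sequentially versus 13 at the Nash outcome: worse off.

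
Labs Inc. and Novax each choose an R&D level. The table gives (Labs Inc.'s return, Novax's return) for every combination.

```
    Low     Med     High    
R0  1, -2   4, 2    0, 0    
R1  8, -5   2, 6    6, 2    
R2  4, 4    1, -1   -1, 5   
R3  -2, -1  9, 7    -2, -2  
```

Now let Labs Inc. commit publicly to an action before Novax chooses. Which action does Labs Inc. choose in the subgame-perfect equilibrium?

Solve by backward induction (Labs Inc. leads).
- R0: Novax compares -2, 2, 0 and picks Med; Labs Inc. would get 4.
- R1: Novax compares -5, 6, 2 and picks Med; Labs Inc. would get 2.
- R2: Novax compares 4, -1, 5 and picks High; Labs Inc. would get -1.
- R3: Novax compares -1, 7, -2 and picks Med; Labs Inc. would get 9.
Maximizing over 4, 2, -1, 9, Labs Inc. chooses R3. Subgame-perfect outcome: (R3, Med) with payoffs (9, 7).

R3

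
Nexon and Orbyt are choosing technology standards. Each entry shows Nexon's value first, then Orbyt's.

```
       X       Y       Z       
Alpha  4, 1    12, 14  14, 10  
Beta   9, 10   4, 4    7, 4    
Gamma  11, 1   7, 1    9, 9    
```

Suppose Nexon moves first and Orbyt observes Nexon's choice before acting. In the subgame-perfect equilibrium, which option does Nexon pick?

Backward induction with Nexon moving first.
- Alpha: Orbyt compares 1, 14, 10 and picks Y; Nexon would get 12.
- Beta: Orbyt compares 10, 4, 4 and picks X; Nexon would get 9.
- Gamma: Orbyt compares 1, 1, 9 and picks Z; Nexon would get 9.
Maximizing over 12, 9, 9, Nexon chooses Alpha. Subgame-perfect outcome: (Alpha, Y) with payoffs (12, 14).

Alpha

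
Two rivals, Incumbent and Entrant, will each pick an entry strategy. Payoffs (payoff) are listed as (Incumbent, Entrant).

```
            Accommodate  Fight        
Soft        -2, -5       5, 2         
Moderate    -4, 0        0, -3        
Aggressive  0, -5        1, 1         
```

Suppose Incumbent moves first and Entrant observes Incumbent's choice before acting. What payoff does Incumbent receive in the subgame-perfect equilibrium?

Solve by backward induction (Incumbent leads).
- Soft: Entrant compares -5, 2 and picks Fight; Incumbent would get 5.
- Moderate: Entrant compares 0, -3 and picks Accommodate; Incumbent would get -4.
- Aggressive: Entrant compares -5, 1 and picks Fight; Incumbent would get 1.
Among 5, -4, 1, the best is 5 at Soft. Subgame-perfect outcome: (Soft, Fight) with payoffs (5, 2).

5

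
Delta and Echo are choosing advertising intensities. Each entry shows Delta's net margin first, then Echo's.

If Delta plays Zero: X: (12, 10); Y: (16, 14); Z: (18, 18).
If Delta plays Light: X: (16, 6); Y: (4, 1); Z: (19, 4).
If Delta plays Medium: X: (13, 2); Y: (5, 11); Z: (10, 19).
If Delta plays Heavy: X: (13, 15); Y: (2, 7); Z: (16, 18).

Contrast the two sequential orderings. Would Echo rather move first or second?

second

If Delta leads: Echo's best replies are Zero→Z, Light→X, Medium→Z, Heavy→Z; Delta's induced payoffs 18, 16, 10, 16; outcome (Zero, Z), payoffs (18, 18).
If Echo leads: Delta's best replies are X→Light, Y→Zero, Z→Light; Echo's induced payoffs 6, 14, 4; outcome (Zero, Y), payoffs (16, 14).
Echo gets 14 moving first and 18 moving second, so Echo prefers to move second.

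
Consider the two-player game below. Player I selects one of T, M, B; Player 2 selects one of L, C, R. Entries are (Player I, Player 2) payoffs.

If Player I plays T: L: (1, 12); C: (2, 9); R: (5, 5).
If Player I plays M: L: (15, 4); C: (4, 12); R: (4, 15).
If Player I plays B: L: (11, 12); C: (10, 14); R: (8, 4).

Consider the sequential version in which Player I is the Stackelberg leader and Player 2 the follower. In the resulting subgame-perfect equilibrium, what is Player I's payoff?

Solve by backward induction (Player I leads).
- T → Player 2 plays L (best of 12, 9, 5); Player I gets 1.
- M → Player 2 plays R (best of 4, 12, 15); Player I gets 4.
- B → Player 2 plays C (best of 12, 14, 4); Player I gets 10.
Maximizing over 1, 4, 10, Player I chooses B. Subgame-perfect outcome: (B, C) with payoffs (10, 14).

10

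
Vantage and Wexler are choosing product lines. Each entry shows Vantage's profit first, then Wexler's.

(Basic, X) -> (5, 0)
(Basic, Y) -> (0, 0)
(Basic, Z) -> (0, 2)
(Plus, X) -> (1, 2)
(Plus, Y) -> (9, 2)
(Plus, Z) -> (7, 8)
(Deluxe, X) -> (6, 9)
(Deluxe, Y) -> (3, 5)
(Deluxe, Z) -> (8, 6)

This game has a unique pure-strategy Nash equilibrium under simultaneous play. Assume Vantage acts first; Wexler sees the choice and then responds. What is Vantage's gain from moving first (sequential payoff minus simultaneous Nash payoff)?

Solve by backward induction (Vantage leads).
- Basic: BR = Z, leader payoff 0.
- Plus: BR = Z, leader payoff 7.
- Deluxe: BR = X, leader payoff 6.
Among 0, 7, 6, the best is 7 at Plus. Subgame-perfect outcome: (Plus, Z) with payoffs (7, 8).
Now find the simultaneous Nash equilibrium.
Vantage's best replies: X→Deluxe; Y→Plus; Z→Deluxe.
Wexler's best replies: Basic→Z; Plus→Z; Deluxe→X.
The unique mutual best reply is (Deluxe, X), giving (6, 9).
Vantage's commitment gain: 7 − 6 = 1.

1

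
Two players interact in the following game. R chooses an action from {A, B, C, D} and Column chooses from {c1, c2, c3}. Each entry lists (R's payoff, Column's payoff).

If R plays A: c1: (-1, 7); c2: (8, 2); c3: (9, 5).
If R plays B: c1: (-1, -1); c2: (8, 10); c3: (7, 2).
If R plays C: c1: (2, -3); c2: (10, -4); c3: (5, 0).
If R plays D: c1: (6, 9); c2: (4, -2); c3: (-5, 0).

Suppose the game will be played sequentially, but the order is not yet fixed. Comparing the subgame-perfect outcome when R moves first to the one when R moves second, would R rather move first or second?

If R leads: Column's best replies are A→c1, B→c2, C→c3, D→c1; R's induced payoffs -1, 8, 5, 6; outcome (B, c2), payoffs (8, 10).
If Column leads: R's best replies are c1→D, c2→C, c3→A; Column's induced payoffs 9, -4, 5; outcome (D, c1), payoffs (6, 9).
R gets 8 moving first and 6 moving second, so R prefers to move first.

first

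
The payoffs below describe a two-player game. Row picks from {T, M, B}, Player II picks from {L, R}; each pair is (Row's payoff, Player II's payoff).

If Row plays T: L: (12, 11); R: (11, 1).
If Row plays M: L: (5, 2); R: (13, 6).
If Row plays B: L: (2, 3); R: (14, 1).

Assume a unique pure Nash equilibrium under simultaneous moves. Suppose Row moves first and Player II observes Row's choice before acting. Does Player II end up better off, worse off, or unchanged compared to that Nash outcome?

Work backward from Player II's decision.
- T: BR = L, leader payoff 12.
- M: BR = R, leader payoff 13.
- B: BR = L, leader payoff 2.
Row's induced payoffs are 12, 13, 2, so Row commits to M. Subgame-perfect outcome: (M, R) with payoffs (13, 6).
For the simultaneous game, intersect best replies.
Row's best replies: L→T; R→B.
Player II's best replies: T→L; M→R; B→L.
Only (T, L) has each player best-responding; Nash payoffs (12, 11).
Player II earns 6 sequentially versus 11 at the Nash outcome: worse off.

worse off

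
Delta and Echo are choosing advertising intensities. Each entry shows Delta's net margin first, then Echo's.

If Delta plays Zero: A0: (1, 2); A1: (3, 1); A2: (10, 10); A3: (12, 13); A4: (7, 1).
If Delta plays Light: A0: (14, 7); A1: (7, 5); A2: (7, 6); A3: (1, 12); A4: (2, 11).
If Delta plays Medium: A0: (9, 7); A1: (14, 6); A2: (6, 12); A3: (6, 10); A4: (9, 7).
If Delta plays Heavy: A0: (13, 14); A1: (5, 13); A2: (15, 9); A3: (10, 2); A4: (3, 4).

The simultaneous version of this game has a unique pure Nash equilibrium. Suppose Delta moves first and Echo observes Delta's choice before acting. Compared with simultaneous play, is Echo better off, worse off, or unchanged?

Work backward from Echo's decision.
- Zero: Echo compares 2, 1, 10, 13, 1 and picks A3; Delta would get 12.
- Light: Echo compares 7, 5, 6, 12, 11 and picks A3; Delta would get 1.
- Medium: Echo compares 7, 6, 12, 10, 7 and picks A2; Delta would get 6.
- Heavy: Echo compares 14, 13, 9, 2, 4 and picks A0; Delta would get 13.
Delta's induced payoffs are 12, 1, 6, 13, so Delta commits to Heavy. Subgame-perfect outcome: (Heavy, A0) with payoffs (13, 14).
Under simultaneous play:
Delta's best replies: A0→Light; A1→Medium; A2→Heavy; A3→Zero; A4→Medium.
Echo's best replies: Zero→A3; Light→A3; Medium→A2; Heavy→A0.
Only (Zero, A3) has each player best-responding; Nash payoffs (12, 13).
Echo earns 14 sequentially versus 13 at the Nash outcome: better off.

better off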